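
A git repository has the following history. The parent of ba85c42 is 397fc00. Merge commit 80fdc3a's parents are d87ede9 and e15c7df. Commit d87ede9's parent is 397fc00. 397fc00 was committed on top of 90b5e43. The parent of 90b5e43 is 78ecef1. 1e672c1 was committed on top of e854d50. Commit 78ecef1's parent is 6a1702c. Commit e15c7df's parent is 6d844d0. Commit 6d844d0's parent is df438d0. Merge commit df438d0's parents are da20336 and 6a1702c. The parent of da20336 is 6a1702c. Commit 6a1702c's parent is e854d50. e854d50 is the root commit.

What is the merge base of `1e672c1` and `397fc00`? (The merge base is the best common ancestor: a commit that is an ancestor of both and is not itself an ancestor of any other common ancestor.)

e854d50

Ancestors of 1e672c1: {1e672c1, e854d50}.
Ancestors of 397fc00: {397fc00, 6a1702c, 78ecef1, 90b5e43, e854d50}.
Common ancestors: {e854d50}.
The only common ancestor is e854d50, so it is the merge base.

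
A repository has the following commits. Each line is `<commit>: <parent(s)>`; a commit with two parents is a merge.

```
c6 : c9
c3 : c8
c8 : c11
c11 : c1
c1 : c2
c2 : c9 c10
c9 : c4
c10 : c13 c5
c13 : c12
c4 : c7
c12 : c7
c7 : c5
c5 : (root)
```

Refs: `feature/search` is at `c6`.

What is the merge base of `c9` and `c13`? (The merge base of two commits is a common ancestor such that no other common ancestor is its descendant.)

c7

Ancestors of c9: {c4, c5, c7, c9}.
Ancestors of c13: {c12, c13, c5, c7}.
Common ancestors: {c5, c7}.
Among these, c7 is not an ancestor of any other common ancestor — it is the merge base.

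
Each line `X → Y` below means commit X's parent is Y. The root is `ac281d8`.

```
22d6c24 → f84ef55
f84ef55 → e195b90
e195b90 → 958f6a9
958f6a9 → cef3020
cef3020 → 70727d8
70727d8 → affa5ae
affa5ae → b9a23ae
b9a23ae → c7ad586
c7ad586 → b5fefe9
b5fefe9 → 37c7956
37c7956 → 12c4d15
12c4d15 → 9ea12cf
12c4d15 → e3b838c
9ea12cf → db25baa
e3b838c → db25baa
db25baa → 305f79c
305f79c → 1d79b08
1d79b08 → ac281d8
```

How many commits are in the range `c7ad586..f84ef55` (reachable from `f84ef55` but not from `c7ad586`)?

Reachable from f84ef55: {12c4d15, 1d79b08, 305f79c, 37c7956, 70727d8, 958f6a9, 9ea12cf, ac281d8, affa5ae, b5fefe9, b9a23ae, c7ad586, cef3020, db25baa, e195b90, e3b838c, f84ef55}.
Reachable from c7ad586: {12c4d15, 1d79b08, 305f79c, 37c7956, 9ea12cf, ac281d8, b5fefe9, c7ad586, db25baa, e3b838c}.
In f84ef55's history but not c7ad586's: {70727d8, 958f6a9, affa5ae, b9a23ae, cef3020, e195b90, f84ef55} — 7 commits.

7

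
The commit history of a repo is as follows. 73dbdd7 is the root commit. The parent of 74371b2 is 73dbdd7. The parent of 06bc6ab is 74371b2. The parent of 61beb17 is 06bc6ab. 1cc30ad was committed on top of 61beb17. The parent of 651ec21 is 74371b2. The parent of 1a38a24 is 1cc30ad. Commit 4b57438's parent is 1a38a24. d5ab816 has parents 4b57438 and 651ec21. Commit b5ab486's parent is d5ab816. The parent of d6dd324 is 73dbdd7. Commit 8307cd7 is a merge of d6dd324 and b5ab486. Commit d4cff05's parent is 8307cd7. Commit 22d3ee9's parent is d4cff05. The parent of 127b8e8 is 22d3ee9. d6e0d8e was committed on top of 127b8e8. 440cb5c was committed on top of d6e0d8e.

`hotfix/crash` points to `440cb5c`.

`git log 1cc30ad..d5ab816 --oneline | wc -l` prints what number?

Reachable from d5ab816: {06bc6ab, 1a38a24, 1cc30ad, 4b57438, 61beb17, 651ec21, 73dbdd7, 74371b2, d5ab816}.
Reachable from 1cc30ad: {06bc6ab, 1cc30ad, 61beb17, 73dbdd7, 74371b2}.
In d5ab816's history but not 1cc30ad's: {1a38a24, 4b57438, 651ec21, d5ab816} — 4 commits.

4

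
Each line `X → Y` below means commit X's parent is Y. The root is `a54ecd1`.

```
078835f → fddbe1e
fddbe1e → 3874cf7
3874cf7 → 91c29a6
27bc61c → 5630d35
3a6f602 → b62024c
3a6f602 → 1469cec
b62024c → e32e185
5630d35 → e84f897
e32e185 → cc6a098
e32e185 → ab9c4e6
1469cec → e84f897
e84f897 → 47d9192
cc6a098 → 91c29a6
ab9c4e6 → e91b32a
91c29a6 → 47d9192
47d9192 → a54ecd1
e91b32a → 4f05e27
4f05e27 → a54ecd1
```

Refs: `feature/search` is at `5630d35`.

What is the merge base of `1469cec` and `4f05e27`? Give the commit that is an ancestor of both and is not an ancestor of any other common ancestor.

a54ecd1

Ancestors of 1469cec: {1469cec, 47d9192, a54ecd1, e84f897}.
Ancestors of 4f05e27: {4f05e27, a54ecd1}.
Common ancestors: {a54ecd1}.
The only common ancestor is a54ecd1, so it is the merge base.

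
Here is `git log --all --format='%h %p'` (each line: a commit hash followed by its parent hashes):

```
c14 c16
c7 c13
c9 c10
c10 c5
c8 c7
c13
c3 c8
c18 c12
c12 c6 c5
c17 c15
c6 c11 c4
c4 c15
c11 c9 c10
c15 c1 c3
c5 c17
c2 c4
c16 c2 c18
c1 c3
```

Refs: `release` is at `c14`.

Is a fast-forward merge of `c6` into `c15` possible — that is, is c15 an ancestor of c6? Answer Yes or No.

Yes

A fast-forward from c15 to c6 is possible iff c15 is an ancestor of c6.
Ancestors of c6: {c1, c10, c11, c13, c15, c17, c3, c4, c5, c6, c7, c8, c9}.
c15 is among them, so fast-forward is possible.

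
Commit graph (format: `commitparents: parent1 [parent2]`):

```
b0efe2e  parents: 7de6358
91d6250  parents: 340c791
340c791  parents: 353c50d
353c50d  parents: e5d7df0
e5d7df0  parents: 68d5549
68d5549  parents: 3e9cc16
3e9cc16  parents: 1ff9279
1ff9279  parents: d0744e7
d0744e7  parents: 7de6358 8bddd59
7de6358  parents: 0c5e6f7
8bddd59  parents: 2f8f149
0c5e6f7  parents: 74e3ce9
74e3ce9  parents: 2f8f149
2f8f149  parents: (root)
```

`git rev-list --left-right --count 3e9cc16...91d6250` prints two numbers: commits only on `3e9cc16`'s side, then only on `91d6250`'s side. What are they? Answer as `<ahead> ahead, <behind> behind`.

0 ahead, 5 behind

Reachable from 3e9cc16: {0c5e6f7, 1ff9279, 2f8f149, 3e9cc16, 74e3ce9, 7de6358, 8bddd59, d0744e7}.
Reachable from 91d6250: {0c5e6f7, 1ff9279, 2f8f149, 340c791, 353c50d, 3e9cc16, 68d5549, 74e3ce9, 7de6358, 8bddd59, 91d6250, d0744e7, e5d7df0}.
Only in 3e9cc16's history (ahead): {} — 0.
Only in 91d6250's history (behind): {340c791, 353c50d, 68d5549, 91d6250, e5d7df0} — 5.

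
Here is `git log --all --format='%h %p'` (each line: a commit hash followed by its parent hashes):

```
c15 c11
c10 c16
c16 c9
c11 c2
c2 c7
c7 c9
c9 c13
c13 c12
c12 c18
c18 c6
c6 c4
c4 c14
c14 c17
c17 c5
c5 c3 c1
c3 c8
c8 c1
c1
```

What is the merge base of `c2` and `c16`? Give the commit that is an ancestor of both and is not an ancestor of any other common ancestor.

Ancestors of c2: {c1, c12, c13, c14, c17, c18, c2, c3, c4, c5, c6, c7, c8, c9}.
Ancestors of c16: {c1, c12, c13, c14, c16, c17, c18, c3, c4, c5, c6, c8, c9}.
Common ancestors: {c1, c12, c13, c14, c17, c18, c3, c4, c5, c6, c8, c9}.
Among these, c9 is not an ancestor of any other common ancestor — it is the merge base.

c9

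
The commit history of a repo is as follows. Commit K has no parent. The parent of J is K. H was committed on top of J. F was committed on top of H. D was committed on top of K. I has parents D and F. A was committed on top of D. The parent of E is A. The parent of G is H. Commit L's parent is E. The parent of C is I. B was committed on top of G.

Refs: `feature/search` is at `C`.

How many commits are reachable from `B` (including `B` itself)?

5

Walking parent pointers from B: reachable set = {B, G, H, J, K}.
That is 5 commits.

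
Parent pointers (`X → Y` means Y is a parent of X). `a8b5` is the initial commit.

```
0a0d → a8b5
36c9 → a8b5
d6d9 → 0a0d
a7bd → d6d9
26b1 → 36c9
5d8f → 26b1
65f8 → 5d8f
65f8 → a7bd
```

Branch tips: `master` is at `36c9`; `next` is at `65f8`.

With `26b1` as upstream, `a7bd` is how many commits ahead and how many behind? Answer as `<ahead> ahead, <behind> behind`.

Reachable from a7bd: {0a0d, a7bd, a8b5, d6d9}.
Reachable from 26b1: {26b1, 36c9, a8b5}.
Only in a7bd's history (ahead): {0a0d, a7bd, d6d9} — 3.
Only in 26b1's history (behind): {26b1, 36c9} — 2.

3 ahead, 2 behind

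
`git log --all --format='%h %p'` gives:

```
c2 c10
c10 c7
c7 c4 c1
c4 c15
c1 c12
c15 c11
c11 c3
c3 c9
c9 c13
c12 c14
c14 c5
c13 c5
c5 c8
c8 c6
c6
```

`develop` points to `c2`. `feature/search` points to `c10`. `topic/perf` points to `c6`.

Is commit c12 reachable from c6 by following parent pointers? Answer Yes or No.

Ancestors of c6: {c6}.
c12 is not in that set, so it is not an ancestor of c6.

No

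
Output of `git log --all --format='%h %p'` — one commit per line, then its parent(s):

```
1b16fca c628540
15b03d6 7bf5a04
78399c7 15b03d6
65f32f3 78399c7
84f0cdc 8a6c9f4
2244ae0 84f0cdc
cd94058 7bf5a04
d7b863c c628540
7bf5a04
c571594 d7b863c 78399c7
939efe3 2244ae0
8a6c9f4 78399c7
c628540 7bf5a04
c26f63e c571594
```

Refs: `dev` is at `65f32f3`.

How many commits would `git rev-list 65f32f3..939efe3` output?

Reachable from 939efe3: {15b03d6, 2244ae0, 78399c7, 7bf5a04, 84f0cdc, 8a6c9f4, 939efe3}.
Reachable from 65f32f3: {15b03d6, 65f32f3, 78399c7, 7bf5a04}.
In 939efe3's history but not 65f32f3's: {2244ae0, 84f0cdc, 8a6c9f4, 939efe3} — 4 commits.

4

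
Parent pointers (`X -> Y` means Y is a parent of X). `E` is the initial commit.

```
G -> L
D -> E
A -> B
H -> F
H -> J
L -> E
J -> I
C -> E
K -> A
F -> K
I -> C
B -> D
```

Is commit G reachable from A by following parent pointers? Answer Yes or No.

No

Ancestors of A: {A, B, D, E}.
G is not in that set, so it is not an ancestor of A.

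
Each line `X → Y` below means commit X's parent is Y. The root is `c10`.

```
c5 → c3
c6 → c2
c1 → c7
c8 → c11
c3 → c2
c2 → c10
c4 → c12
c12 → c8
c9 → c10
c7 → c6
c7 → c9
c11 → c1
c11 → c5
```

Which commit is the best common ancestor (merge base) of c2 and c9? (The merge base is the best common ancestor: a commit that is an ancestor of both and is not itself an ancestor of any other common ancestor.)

Ancestors of c2: {c10, c2}.
Ancestors of c9: {c10, c9}.
Common ancestors: {c10}.
The only common ancestor is c10, so it is the merge base.

c10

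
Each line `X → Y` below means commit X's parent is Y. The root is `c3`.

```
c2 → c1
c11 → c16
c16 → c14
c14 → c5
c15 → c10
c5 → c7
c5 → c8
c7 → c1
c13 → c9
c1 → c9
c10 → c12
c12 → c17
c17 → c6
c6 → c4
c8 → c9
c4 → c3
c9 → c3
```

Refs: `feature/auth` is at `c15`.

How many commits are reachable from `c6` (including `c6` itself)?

Walking parent pointers from c6: reachable set = {c3, c4, c6}.
That is 3 commits.

3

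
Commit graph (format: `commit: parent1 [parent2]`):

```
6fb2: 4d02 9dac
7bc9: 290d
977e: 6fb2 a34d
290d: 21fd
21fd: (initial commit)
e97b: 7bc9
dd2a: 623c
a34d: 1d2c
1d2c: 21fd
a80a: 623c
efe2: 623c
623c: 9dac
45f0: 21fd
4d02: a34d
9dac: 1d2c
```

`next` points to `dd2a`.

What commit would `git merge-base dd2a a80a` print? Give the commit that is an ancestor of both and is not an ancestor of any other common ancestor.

Ancestors of dd2a: {1d2c, 21fd, 623c, 9dac, dd2a}.
Ancestors of a80a: {1d2c, 21fd, 623c, 9dac, a80a}.
Common ancestors: {1d2c, 21fd, 623c, 9dac}.
Among these, 623c is not an ancestor of any other common ancestor — it is the merge base.

623c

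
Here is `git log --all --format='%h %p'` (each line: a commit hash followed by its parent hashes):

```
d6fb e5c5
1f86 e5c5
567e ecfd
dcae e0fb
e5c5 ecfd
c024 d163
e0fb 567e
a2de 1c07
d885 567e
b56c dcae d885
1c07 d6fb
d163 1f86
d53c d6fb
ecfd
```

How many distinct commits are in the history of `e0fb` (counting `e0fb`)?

3

Walking parent pointers from e0fb: reachable set = {567e, e0fb, ecfd}.
That is 3 commits.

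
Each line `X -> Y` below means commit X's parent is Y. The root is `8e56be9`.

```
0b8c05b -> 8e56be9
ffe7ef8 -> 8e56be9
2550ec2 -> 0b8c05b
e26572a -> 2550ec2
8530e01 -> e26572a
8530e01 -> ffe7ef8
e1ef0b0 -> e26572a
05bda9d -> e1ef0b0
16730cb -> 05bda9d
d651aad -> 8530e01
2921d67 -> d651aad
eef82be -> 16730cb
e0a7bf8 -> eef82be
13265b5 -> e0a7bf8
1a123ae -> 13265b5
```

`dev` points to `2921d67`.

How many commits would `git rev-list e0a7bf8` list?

9

Walking parent pointers from e0a7bf8: reachable set = {05bda9d, 0b8c05b, 16730cb, 2550ec2, 8e56be9, e0a7bf8, e1ef0b0, e26572a, eef82be}.
That is 9 commits.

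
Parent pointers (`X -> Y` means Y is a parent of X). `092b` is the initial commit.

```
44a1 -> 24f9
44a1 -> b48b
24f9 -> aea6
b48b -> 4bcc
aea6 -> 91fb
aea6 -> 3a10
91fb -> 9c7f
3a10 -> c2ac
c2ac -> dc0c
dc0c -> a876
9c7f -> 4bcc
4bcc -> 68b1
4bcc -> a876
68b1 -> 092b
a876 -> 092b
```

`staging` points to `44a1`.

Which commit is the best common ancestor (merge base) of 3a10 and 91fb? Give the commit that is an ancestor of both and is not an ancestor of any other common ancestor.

Ancestors of 3a10: {092b, 3a10, a876, c2ac, dc0c}.
Ancestors of 91fb: {092b, 4bcc, 68b1, 91fb, 9c7f, a876}.
Common ancestors: {092b, a876}.
Among these, a876 is not an ancestor of any other common ancestor — it is the merge base.

a876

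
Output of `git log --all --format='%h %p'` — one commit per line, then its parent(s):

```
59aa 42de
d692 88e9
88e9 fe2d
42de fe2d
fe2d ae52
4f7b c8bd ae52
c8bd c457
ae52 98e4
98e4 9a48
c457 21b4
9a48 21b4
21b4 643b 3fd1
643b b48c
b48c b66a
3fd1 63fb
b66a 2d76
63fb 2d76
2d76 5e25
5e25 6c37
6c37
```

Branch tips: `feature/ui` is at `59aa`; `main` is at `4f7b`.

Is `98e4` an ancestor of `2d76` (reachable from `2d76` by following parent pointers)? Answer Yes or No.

Ancestors of 2d76: {2d76, 5e25, 6c37}.
98e4 is not in that set, so it is not an ancestor of 2d76.

No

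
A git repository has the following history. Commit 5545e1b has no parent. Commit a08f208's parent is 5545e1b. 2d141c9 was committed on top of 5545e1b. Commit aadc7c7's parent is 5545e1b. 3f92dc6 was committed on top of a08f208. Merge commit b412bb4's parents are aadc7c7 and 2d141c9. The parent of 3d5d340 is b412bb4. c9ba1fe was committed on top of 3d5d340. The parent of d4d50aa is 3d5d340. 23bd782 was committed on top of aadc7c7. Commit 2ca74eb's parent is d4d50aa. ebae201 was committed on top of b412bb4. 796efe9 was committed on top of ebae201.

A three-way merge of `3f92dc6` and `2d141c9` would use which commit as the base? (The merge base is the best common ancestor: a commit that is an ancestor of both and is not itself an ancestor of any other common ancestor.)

Ancestors of 3f92dc6: {3f92dc6, 5545e1b, a08f208}.
Ancestors of 2d141c9: {2d141c9, 5545e1b}.
Common ancestors: {5545e1b}.
The only common ancestor is 5545e1b, so it is the merge base.

5545e1b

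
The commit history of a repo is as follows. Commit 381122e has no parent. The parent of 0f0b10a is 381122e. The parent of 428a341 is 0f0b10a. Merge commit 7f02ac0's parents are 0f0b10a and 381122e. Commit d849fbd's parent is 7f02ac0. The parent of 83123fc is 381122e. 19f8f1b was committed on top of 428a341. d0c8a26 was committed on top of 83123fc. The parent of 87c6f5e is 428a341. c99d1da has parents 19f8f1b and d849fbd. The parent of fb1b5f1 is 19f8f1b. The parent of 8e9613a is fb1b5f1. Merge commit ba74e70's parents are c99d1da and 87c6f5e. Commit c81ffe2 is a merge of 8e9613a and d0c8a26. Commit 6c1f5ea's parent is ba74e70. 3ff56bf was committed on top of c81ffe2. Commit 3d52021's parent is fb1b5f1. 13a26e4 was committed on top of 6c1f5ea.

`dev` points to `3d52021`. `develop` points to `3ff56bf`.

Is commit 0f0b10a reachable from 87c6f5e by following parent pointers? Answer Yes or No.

Ancestors of 87c6f5e (commits reachable by following parents): {0f0b10a, 381122e, 428a341, 87c6f5e}.
0f0b10a is in that set, so it is an ancestor of 87c6f5e.

Yes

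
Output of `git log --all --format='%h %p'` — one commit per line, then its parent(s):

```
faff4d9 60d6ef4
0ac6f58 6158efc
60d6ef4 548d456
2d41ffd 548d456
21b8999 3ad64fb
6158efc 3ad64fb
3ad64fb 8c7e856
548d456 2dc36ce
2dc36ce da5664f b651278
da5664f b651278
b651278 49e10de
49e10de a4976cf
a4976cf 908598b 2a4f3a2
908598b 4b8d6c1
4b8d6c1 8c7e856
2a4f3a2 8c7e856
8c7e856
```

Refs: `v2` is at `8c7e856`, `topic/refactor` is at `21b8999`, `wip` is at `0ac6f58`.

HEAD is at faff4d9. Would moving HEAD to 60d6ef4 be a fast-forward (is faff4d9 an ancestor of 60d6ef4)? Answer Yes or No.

A fast-forward from faff4d9 to 60d6ef4 is possible iff faff4d9 is an ancestor of 60d6ef4.
Ancestors of 60d6ef4: {2a4f3a2, 2dc36ce, 49e10de, 4b8d6c1, 548d456, 60d6ef4, 8c7e856, 908598b, a4976cf, b651278, da5664f}.
faff4d9 is not among them, so fast-forward is not possible.

No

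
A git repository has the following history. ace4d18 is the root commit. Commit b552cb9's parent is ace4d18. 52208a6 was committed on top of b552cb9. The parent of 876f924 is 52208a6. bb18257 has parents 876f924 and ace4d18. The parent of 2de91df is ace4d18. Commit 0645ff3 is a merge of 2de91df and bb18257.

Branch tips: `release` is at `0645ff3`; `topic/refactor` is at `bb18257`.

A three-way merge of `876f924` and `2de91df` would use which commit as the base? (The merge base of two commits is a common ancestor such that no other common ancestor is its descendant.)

Ancestors of 876f924: {52208a6, 876f924, ace4d18, b552cb9}.
Ancestors of 2de91df: {2de91df, ace4d18}.
Common ancestors: {ace4d18}.
The only common ancestor is ace4d18, so it is the merge base.

ace4d18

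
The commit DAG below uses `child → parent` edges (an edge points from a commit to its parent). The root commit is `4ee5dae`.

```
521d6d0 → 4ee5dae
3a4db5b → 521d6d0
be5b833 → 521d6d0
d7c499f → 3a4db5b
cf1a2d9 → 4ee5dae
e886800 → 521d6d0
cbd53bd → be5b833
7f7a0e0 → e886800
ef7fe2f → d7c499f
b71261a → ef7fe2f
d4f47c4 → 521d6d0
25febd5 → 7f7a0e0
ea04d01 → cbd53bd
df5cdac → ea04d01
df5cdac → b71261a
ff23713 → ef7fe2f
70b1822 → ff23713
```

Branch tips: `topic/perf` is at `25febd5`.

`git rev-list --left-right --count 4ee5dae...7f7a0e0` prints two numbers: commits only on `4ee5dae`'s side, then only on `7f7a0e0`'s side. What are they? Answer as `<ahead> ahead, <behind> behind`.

Reachable from 4ee5dae: {4ee5dae}.
Reachable from 7f7a0e0: {4ee5dae, 521d6d0, 7f7a0e0, e886800}.
Only in 4ee5dae's history (ahead): {} — 0.
Only in 7f7a0e0's history (behind): {521d6d0, 7f7a0e0, e886800} — 3.

0 ahead, 3 behind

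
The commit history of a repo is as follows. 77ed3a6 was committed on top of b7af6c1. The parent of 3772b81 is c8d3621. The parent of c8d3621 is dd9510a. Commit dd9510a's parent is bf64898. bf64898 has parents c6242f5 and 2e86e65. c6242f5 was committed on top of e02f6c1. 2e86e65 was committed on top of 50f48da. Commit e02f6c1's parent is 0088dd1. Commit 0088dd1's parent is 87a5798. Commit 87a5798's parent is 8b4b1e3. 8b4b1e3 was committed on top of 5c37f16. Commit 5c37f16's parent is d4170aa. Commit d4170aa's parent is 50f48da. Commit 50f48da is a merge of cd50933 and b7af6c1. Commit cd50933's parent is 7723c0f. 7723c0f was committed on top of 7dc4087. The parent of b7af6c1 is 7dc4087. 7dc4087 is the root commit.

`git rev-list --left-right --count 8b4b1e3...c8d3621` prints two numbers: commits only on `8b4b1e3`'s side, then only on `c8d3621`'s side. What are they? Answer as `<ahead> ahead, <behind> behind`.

0 ahead, 8 behind

Reachable from 8b4b1e3: {50f48da, 5c37f16, 7723c0f, 7dc4087, 8b4b1e3, b7af6c1, cd50933, d4170aa}.
Reachable from c8d3621: {0088dd1, 2e86e65, 50f48da, 5c37f16, 7723c0f, 7dc4087, 87a5798, 8b4b1e3, b7af6c1, bf64898, c6242f5, c8d3621, cd50933, d4170aa, dd9510a, e02f6c1}.
Only in 8b4b1e3's history (ahead): {} — 0.
Only in c8d3621's history (behind): {0088dd1, 2e86e65, 87a5798, bf64898, c6242f5, c8d3621, dd9510a, e02f6c1} — 8.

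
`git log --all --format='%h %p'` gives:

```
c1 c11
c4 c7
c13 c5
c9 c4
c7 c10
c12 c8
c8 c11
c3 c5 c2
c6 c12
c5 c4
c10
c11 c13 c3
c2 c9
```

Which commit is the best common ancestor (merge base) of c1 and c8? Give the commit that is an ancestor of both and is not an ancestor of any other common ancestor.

c11

Ancestors of c1: {c1, c10, c11, c13, c2, c3, c4, c5, c7, c9}.
Ancestors of c8: {c10, c11, c13, c2, c3, c4, c5, c7, c8, c9}.
Common ancestors: {c10, c11, c13, c2, c3, c4, c5, c7, c9}.
Among these, c11 is not an ancestor of any other common ancestor — it is the merge base.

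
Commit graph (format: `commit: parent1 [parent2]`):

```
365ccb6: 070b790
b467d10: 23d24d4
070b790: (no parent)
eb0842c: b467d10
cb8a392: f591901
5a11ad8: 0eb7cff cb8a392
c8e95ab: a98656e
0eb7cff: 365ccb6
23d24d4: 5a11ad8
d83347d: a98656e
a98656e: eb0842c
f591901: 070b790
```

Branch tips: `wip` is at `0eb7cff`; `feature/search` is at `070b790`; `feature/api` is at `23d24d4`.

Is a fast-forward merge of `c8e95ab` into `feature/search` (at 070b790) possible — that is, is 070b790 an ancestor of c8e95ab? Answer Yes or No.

A fast-forward from 070b790 to c8e95ab is possible iff 070b790 is an ancestor of c8e95ab.
Ancestors of c8e95ab: {070b790, 0eb7cff, 23d24d4, 365ccb6, 5a11ad8, a98656e, b467d10, c8e95ab, cb8a392, eb0842c, f591901}.
070b790 is among them, so fast-forward is possible.

Yes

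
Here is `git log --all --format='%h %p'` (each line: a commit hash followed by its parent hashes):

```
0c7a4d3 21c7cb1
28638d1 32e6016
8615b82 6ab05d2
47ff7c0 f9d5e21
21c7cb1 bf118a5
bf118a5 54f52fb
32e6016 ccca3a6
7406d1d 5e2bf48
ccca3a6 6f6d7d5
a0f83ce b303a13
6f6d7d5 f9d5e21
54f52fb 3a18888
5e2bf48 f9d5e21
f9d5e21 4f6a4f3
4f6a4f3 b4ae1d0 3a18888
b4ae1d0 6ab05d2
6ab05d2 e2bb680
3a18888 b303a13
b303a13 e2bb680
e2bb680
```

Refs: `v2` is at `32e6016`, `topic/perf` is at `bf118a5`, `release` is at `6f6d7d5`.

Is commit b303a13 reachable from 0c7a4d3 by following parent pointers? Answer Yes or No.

Yes

Ancestors of 0c7a4d3 (commits reachable by following parents): {0c7a4d3, 21c7cb1, 3a18888, 54f52fb, b303a13, bf118a5, e2bb680}.
b303a13 is in that set, so it is an ancestor of 0c7a4d3.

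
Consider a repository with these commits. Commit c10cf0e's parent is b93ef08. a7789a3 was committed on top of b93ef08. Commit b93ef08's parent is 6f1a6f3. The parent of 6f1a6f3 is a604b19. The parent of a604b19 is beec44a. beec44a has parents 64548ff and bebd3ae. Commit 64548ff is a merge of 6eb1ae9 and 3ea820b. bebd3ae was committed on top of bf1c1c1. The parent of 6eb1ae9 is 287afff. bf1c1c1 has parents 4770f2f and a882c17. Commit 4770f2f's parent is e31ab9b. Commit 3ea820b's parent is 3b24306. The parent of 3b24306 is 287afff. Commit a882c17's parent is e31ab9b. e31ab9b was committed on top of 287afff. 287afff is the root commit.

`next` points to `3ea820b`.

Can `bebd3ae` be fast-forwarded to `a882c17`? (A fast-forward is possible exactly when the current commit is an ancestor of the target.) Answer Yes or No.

No

A fast-forward from bebd3ae to a882c17 is possible iff bebd3ae is an ancestor of a882c17.
Ancestors of a882c17: {287afff, a882c17, e31ab9b}.
bebd3ae is not among them, so fast-forward is not possible.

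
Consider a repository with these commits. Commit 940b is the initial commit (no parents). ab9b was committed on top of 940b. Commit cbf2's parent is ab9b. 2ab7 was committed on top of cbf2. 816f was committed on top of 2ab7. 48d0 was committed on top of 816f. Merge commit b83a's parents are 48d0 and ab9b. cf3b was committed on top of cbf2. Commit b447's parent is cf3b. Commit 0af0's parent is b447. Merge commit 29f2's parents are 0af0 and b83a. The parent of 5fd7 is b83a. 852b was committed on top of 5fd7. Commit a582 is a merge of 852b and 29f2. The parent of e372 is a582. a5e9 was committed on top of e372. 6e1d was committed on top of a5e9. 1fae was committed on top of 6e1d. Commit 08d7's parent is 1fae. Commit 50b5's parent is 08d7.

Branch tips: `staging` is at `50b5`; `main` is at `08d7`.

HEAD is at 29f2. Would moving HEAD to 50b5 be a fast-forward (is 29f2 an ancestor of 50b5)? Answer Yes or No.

A fast-forward from 29f2 to 50b5 is possible iff 29f2 is an ancestor of 50b5.
Ancestors of 50b5: {08d7, 0af0, 1fae, 29f2, 2ab7, 48d0, 50b5, 5fd7, 6e1d, 816f, 852b, 940b, a582, a5e9, ab9b, b447, b83a, cbf2, cf3b, e372}.
29f2 is among them, so fast-forward is possible.

Yes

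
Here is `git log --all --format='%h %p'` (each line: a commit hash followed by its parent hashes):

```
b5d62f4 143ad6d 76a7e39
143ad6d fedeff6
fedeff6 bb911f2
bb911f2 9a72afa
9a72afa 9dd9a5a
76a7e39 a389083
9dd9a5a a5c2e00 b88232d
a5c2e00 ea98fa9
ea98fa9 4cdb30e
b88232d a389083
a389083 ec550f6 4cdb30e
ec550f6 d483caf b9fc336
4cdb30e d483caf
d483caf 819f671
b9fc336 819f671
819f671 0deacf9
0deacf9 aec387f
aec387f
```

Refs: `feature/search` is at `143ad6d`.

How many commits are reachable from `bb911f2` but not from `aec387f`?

Reachable from bb911f2: {0deacf9, 4cdb30e, 819f671, 9a72afa, 9dd9a5a, a389083, a5c2e00, aec387f, b88232d, b9fc336, bb911f2, d483caf, ea98fa9, ec550f6}.
Reachable from aec387f: {aec387f}.
In bb911f2's history but not aec387f's: {0deacf9, 4cdb30e, 819f671, 9a72afa, 9dd9a5a, a389083, a5c2e00, b88232d, b9fc336, bb911f2, d483caf, ea98fa9, ec550f6} — 13 commits.

13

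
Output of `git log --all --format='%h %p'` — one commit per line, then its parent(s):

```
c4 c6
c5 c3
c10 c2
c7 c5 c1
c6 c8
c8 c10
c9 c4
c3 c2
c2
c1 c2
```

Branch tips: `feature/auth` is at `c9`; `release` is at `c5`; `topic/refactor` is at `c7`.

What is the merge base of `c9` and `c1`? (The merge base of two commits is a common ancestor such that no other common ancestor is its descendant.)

c2

Ancestors of c9: {c10, c2, c4, c6, c8, c9}.
Ancestors of c1: {c1, c2}.
Common ancestors: {c2}.
The only common ancestor is c2, so it is the merge base.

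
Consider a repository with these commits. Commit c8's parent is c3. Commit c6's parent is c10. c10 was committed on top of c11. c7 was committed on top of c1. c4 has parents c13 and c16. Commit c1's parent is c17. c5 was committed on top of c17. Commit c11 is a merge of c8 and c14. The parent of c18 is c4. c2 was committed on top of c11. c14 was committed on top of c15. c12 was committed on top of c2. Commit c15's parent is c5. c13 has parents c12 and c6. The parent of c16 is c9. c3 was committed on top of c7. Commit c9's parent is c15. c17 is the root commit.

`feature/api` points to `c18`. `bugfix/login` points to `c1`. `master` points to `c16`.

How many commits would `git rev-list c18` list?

18

Walking parent pointers from c18: reachable set = {c1, c10, c11, c12, c13, c14, c15, c16, c17, c18, c2, c3, c4, c5, c6, c7, c8, c9}.
That is 18 commits.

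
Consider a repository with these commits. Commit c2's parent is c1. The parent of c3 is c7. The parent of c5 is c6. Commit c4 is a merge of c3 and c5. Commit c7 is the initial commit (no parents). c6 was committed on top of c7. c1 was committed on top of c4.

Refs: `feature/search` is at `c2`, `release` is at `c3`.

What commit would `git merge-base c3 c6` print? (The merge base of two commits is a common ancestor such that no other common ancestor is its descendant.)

c7

Ancestors of c3: {c3, c7}.
Ancestors of c6: {c6, c7}.
Common ancestors: {c7}.
The only common ancestor is c7, so it is the merge base.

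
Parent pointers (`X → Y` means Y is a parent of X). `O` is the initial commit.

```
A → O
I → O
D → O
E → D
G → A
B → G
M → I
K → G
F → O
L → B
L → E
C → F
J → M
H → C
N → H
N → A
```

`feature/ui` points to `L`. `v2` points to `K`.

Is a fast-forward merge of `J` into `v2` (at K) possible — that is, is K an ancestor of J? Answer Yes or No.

No

A fast-forward from K to J is possible iff K is an ancestor of J.
Ancestors of J: {I, J, M, O}.
K is not among them, so fast-forward is not possible.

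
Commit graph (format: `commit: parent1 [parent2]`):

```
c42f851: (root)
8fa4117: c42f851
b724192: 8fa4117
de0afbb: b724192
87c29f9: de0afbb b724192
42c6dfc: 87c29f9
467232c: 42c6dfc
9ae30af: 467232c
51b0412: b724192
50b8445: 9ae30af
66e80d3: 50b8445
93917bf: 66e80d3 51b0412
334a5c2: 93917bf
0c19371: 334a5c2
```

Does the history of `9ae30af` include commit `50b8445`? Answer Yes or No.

Ancestors of 9ae30af: {42c6dfc, 467232c, 87c29f9, 8fa4117, 9ae30af, b724192, c42f851, de0afbb}.
50b8445 is not in that set, so it is not an ancestor of 9ae30af.

No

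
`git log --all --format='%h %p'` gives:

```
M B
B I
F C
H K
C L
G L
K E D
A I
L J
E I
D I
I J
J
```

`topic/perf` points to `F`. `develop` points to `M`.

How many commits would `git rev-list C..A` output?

Reachable from A: {A, I, J}.
Reachable from C: {C, J, L}.
In A's history but not C's: {A, I} — 2 commits.

2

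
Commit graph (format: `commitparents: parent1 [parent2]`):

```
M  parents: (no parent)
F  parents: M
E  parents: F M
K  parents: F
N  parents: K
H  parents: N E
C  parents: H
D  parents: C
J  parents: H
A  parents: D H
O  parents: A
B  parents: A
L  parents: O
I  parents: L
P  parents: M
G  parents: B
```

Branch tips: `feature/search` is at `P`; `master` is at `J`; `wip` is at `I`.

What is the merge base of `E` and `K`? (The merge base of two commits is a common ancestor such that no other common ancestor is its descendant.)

F

Ancestors of E: {E, F, M}.
Ancestors of K: {F, K, M}.
Common ancestors: {F, M}.
Among these, F is not an ancestor of any other common ancestor — it is the merge base.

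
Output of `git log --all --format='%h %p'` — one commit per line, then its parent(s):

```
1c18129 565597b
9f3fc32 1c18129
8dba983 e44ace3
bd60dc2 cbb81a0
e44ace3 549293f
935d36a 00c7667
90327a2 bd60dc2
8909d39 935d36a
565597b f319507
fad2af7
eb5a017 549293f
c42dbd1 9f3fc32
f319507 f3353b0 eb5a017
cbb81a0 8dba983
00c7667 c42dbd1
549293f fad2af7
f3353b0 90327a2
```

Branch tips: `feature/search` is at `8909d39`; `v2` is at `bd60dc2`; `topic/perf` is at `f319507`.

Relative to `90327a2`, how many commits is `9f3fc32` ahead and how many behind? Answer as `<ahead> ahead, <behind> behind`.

6 ahead, 0 behind

Reachable from 9f3fc32: {1c18129, 549293f, 565597b, 8dba983, 90327a2, 9f3fc32, bd60dc2, cbb81a0, e44ace3, eb5a017, f319507, f3353b0, fad2af7}.
Reachable from 90327a2: {549293f, 8dba983, 90327a2, bd60dc2, cbb81a0, e44ace3, fad2af7}.
Only in 9f3fc32's history (ahead): {1c18129, 565597b, 9f3fc32, eb5a017, f319507, f3353b0} — 6.
Only in 90327a2's history (behind): {} — 0.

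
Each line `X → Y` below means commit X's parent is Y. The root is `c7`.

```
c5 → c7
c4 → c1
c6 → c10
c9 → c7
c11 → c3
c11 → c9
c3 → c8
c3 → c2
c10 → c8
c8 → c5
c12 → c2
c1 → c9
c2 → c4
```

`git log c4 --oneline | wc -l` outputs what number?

4

Walking parent pointers from c4: reachable set = {c1, c4, c7, c9}.
That is 4 commits.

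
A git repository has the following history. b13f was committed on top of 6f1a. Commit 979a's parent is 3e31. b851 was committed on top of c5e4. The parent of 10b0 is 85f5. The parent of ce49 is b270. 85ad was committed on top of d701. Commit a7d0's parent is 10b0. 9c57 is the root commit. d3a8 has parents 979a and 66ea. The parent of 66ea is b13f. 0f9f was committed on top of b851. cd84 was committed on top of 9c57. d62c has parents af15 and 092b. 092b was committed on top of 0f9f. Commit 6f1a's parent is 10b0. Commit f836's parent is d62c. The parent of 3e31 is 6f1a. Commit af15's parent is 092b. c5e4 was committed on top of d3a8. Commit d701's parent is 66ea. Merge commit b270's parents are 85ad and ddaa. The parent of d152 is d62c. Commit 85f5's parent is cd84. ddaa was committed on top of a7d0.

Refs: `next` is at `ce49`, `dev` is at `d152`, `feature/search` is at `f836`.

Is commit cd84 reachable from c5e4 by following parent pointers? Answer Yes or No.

Yes

Ancestors of c5e4 (commits reachable by following parents): {10b0, 3e31, 66ea, 6f1a, 85f5, 979a, 9c57, b13f, c5e4, cd84, d3a8}.
cd84 is in that set, so it is an ancestor of c5e4.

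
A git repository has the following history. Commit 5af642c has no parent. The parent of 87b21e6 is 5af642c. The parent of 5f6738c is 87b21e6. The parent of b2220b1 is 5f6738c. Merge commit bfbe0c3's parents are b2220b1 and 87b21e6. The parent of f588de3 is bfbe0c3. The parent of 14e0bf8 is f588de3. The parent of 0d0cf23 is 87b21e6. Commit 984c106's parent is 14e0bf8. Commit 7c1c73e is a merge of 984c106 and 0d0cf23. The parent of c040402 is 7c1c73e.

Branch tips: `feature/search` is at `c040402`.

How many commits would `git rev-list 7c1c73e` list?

Walking parent pointers from 7c1c73e: reachable set = {0d0cf23, 14e0bf8, 5af642c, 5f6738c, 7c1c73e, 87b21e6, 984c106, b2220b1, bfbe0c3, f588de3}.
That is 10 commits.

10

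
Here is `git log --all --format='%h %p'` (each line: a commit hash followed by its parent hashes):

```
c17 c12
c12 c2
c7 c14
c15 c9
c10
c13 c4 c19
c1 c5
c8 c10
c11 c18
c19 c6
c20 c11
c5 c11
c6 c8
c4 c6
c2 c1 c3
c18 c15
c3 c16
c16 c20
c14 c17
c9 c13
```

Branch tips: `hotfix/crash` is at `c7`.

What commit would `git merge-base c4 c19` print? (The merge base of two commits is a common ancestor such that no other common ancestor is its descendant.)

c6

Ancestors of c4: {c10, c4, c6, c8}.
Ancestors of c19: {c10, c19, c6, c8}.
Common ancestors: {c10, c6, c8}.
Among these, c6 is not an ancestor of any other common ancestor — it is the merge base.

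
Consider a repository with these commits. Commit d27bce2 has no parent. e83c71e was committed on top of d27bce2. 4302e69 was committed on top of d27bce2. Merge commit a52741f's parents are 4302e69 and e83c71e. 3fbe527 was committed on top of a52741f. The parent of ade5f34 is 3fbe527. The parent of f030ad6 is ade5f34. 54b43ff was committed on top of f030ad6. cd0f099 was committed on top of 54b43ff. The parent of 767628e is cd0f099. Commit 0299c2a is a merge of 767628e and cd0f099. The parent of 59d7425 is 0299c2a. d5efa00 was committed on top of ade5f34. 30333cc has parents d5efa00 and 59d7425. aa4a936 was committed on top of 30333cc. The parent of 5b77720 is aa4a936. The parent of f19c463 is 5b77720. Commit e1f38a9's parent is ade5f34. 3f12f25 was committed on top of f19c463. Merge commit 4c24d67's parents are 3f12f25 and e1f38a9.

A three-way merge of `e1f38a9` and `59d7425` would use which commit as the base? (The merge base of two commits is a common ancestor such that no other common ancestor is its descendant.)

ade5f34

Ancestors of e1f38a9: {3fbe527, 4302e69, a52741f, ade5f34, d27bce2, e1f38a9, e83c71e}.
Ancestors of 59d7425: {0299c2a, 3fbe527, 4302e69, 54b43ff, 59d7425, 767628e, a52741f, ade5f34, cd0f099, d27bce2, e83c71e, f030ad6}.
Common ancestors: {3fbe527, 4302e69, a52741f, ade5f34, d27bce2, e83c71e}.
Among these, ade5f34 is not an ancestor of any other common ancestor — it is the merge base.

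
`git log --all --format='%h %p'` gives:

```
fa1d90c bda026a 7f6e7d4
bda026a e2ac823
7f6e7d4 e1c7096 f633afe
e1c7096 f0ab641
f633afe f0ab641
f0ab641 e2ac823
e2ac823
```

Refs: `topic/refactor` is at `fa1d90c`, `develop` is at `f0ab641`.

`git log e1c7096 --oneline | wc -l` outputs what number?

Walking parent pointers from e1c7096: reachable set = {e1c7096, e2ac823, f0ab641}.
That is 3 commits.

3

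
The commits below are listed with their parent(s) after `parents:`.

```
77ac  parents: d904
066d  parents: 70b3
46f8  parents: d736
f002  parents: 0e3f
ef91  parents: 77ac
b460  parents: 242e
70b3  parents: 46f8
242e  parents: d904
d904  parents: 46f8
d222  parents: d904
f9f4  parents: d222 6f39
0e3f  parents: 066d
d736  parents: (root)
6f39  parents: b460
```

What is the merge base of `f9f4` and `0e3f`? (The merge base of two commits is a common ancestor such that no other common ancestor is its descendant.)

Ancestors of f9f4: {242e, 46f8, 6f39, b460, d222, d736, d904, f9f4}.
Ancestors of 0e3f: {066d, 0e3f, 46f8, 70b3, d736}.
Common ancestors: {46f8, d736}.
Among these, 46f8 is not an ancestor of any other common ancestor — it is the merge base.

46f8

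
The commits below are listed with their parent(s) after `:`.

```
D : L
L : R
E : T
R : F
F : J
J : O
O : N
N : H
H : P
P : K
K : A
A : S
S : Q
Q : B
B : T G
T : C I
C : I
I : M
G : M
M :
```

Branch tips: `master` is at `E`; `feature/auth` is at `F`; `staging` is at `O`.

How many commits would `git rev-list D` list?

19

Walking parent pointers from D: reachable set = {A, B, C, D, F, G, H, I, J, K, L, M, N, O, P, Q, R, S, T}.
That is 19 commits.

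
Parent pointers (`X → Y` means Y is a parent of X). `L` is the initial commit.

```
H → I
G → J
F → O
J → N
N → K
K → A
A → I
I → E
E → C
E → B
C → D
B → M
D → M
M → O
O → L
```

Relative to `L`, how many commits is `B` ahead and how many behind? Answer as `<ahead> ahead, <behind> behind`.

Reachable from B: {B, L, M, O}.
Reachable from L: {L}.
Only in B's history (ahead): {B, M, O} — 3.
Only in L's history (behind): {} — 0.

3 ahead, 0 behind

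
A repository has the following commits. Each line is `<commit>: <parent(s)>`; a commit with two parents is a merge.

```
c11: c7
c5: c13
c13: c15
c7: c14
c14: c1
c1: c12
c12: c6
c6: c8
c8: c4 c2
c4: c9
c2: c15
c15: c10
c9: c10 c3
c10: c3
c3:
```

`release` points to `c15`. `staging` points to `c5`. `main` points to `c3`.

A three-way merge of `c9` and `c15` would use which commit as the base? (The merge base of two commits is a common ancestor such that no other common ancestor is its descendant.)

Ancestors of c9: {c10, c3, c9}.
Ancestors of c15: {c10, c15, c3}.
Common ancestors: {c10, c3}.
Among these, c10 is not an ancestor of any other common ancestor — it is the merge base.

c10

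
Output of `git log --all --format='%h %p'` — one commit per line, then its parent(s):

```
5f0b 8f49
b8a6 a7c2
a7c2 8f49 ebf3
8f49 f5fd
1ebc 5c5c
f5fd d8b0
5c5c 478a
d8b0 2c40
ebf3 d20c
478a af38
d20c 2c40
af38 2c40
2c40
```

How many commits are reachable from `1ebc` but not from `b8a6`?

Reachable from 1ebc: {1ebc, 2c40, 478a, 5c5c, af38}.
Reachable from b8a6: {2c40, 8f49, a7c2, b8a6, d20c, d8b0, ebf3, f5fd}.
In 1ebc's history but not b8a6's: {1ebc, 478a, 5c5c, af38} — 4 commits.

4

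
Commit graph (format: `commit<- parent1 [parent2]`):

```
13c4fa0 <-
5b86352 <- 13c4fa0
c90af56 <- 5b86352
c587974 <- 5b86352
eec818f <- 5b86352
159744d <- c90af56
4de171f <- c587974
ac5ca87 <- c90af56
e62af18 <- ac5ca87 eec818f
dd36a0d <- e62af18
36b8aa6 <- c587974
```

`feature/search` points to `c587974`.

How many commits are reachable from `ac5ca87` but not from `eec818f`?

2

Reachable from ac5ca87: {13c4fa0, 5b86352, ac5ca87, c90af56}.
Reachable from eec818f: {13c4fa0, 5b86352, eec818f}.
In ac5ca87's history but not eec818f's: {ac5ca87, c90af56} — 2 commits.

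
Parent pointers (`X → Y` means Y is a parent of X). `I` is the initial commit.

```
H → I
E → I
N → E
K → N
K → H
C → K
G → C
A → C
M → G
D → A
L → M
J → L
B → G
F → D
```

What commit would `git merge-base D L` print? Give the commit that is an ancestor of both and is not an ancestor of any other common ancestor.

C

Ancestors of D: {A, C, D, E, H, I, K, N}.
Ancestors of L: {C, E, G, H, I, K, L, M, N}.
Common ancestors: {C, E, H, I, K, N}.
Among these, C is not an ancestor of any other common ancestor — it is the merge base.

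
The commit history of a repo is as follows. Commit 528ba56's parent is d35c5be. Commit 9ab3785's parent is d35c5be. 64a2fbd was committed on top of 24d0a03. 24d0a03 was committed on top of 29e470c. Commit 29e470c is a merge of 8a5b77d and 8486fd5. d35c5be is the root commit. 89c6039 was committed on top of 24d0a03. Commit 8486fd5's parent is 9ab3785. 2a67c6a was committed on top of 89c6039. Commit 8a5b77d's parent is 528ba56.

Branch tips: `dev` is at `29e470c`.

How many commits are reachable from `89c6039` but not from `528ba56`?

Reachable from 89c6039: {24d0a03, 29e470c, 528ba56, 8486fd5, 89c6039, 8a5b77d, 9ab3785, d35c5be}.
Reachable from 528ba56: {528ba56, d35c5be}.
In 89c6039's history but not 528ba56's: {24d0a03, 29e470c, 8486fd5, 89c6039, 8a5b77d, 9ab3785} — 6 commits.

6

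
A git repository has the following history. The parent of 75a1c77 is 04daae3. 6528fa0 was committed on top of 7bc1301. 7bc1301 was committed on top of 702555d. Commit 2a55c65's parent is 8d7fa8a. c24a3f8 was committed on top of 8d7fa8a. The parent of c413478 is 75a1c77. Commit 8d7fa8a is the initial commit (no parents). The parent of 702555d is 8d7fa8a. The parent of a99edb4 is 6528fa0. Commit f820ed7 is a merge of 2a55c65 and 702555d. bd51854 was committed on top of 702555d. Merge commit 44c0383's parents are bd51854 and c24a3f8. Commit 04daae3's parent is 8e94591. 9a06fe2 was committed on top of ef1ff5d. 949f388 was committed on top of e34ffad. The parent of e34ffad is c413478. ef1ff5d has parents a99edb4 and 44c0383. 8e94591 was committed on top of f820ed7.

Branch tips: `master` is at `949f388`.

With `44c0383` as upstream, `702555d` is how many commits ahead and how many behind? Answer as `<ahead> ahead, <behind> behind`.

Reachable from 702555d: {702555d, 8d7fa8a}.
Reachable from 44c0383: {44c0383, 702555d, 8d7fa8a, bd51854, c24a3f8}.
Only in 702555d's history (ahead): {} — 0.
Only in 44c0383's history (behind): {44c0383, bd51854, c24a3f8} — 3.

0 ahead, 3 behind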